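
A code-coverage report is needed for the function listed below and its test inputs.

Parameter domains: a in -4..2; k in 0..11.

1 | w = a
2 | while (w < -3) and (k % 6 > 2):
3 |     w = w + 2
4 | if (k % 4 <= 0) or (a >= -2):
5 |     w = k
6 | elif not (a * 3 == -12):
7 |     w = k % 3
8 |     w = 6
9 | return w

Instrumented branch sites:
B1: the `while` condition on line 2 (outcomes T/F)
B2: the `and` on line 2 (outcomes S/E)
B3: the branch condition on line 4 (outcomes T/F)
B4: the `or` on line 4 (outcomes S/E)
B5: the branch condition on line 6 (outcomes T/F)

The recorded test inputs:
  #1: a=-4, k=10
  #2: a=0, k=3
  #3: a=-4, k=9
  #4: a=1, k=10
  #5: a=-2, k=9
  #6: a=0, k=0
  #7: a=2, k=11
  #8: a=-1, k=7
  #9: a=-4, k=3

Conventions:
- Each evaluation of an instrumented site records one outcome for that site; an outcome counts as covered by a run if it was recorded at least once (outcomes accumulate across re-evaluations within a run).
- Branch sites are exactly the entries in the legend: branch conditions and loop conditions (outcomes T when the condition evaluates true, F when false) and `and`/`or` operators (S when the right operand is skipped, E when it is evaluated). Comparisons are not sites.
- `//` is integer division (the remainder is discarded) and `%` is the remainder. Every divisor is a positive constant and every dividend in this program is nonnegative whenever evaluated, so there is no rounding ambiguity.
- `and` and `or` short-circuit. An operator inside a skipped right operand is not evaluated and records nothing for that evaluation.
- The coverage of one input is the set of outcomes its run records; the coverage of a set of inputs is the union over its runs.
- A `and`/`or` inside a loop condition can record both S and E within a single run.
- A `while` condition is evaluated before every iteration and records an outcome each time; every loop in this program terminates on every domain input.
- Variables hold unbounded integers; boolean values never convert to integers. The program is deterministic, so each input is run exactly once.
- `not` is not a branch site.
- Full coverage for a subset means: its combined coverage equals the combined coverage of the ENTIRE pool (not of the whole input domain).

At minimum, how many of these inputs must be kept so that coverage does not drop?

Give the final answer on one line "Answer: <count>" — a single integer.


run #1 (a=-4, k=10) runs B2->E, B1->T, B2->S, B1->F, B4->E, B3->F, B5->F; records B1=T, B1=F, B2=S, B2=E, B3=F, B4=E, B5=F
run #2 (a=0, k=3) runs B2->S, B1->F, B4->E, B3->T; records B1=F, B2=S, B3=T, B4=E
run #3 (a=-4, k=9) runs B2->E, B1->T, B2->S, B1->F, B4->E, B3->F, B5->F; records B1=T, B1=F, B2=S, B2=E, B3=F, B4=E, B5=F
run #4 (a=1, k=10) runs B2->S, B1->F, B4->E, B3->T; records B1=F, B2=S, B3=T, B4=E
run #5 (a=-2, k=9) runs B2->S, B1->F, B4->E, B3->T; records B1=F, B2=S, B3=T, B4=E
run #6 (a=0, k=0) runs B2->S, B1->F, B4->S, B3->T; records B1=F, B2=S, B3=T, B4=S
run #7 (a=2, k=11) runs B2->S, B1->F, B4->E, B3->T; records B1=F, B2=S, B3=T, B4=E
run #8 (a=-1, k=7) runs B2->S, B1->F, B4->E, B3->T; records B1=F, B2=S, B3=T, B4=E
run #9 (a=-4, k=3) runs B2->E, B1->T, B2->S, B1->F, B4->E, B3->F, B5->F; records B1=T, B1=F, B2=S, B2=E, B3=F, B4=E, B5=F
the full pool covers 9 outcomes: B1=T, B1=F, B2=S, B2=E, B3=T, B3=F, B4=S, B4=E, B5=F
no size-1 subset reaches all 9 outcomes (best union: 7/9)
at size 2, {1, 6} reaches all 9 outcomes; every lexicographically earlier size-2 subset fails
Answer: 2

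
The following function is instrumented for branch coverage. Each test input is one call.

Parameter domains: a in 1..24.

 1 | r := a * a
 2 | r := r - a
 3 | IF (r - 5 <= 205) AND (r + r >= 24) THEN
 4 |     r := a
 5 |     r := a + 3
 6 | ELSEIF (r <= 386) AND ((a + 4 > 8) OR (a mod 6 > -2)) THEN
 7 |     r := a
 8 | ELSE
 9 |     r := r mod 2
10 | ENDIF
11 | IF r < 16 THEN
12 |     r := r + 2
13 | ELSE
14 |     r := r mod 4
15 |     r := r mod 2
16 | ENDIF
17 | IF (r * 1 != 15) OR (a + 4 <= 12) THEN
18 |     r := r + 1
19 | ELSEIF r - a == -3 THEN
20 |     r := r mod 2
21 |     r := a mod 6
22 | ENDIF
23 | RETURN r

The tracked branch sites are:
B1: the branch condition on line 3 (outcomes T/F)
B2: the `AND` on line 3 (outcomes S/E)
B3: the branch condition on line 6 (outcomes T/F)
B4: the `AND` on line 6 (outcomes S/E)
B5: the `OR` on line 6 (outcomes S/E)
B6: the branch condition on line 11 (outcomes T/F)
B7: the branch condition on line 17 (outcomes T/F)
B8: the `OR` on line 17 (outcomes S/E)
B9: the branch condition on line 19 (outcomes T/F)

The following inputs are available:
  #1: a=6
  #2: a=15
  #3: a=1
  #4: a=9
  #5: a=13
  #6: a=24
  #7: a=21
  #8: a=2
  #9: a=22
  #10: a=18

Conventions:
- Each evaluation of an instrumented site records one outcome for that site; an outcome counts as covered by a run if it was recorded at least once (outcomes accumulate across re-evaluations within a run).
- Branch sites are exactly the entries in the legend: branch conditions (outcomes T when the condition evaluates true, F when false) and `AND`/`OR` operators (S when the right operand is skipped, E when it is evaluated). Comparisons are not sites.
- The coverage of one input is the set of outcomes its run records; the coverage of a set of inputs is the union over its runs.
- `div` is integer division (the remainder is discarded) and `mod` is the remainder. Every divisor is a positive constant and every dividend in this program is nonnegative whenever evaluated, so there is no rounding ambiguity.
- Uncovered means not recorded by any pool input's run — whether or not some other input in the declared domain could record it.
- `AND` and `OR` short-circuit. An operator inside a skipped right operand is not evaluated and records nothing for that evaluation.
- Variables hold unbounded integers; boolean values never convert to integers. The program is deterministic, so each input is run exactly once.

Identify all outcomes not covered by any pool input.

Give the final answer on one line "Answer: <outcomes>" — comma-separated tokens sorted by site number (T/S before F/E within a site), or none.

input #1, a=6: events B2->E, B1->T, B6->T, B8->S, B7->T; outcomes B1=T, B2=E, B6=T, B7=T, B8=S
input #2, a=15: events B2->E, B1->T, B6->F, B8->S, B7->T; outcomes B1=T, B2=E, B6=F, B7=T, B8=S
input #3, a=1: events B2->E, B1->F, B4->E, B5->E, B3->T, B6->T, B8->S, B7->T; outcomes B1=F, B2=E, B3=T, B4=E, B5=E, B6=T, B7=T, B8=S
input #4, a=9: events B2->E, B1->T, B6->T, B8->S, B7->T; outcomes B1=T, B2=E, B6=T, B7=T, B8=S
input #5, a=13: events B2->E, B1->T, B6->F, B8->S, B7->T; outcomes B1=T, B2=E, B6=F, B7=T, B8=S
input #6, a=24: events B2->S, B1->F, B4->S, B3->F, B6->T, B8->S, B7->T; outcomes B1=F, B2=S, B3=F, B4=S, B6=T, B7=T, B8=S
input #7, a=21: events B2->S, B1->F, B4->S, B3->F, B6->T, B8->S, B7->T; outcomes B1=F, B2=S, B3=F, B4=S, B6=T, B7=T, B8=S
input #8, a=2: events B2->E, B1->F, B4->E, B5->E, B3->T, B6->T, B8->S, B7->T; outcomes B1=F, B2=E, B3=T, B4=E, B5=E, B6=T, B7=T, B8=S
input #9, a=22: events B2->S, B1->F, B4->S, B3->F, B6->T, B8->S, B7->T; outcomes B1=F, B2=S, B3=F, B4=S, B6=T, B7=T, B8=S
input #10, a=18: events B2->S, B1->F, B4->E, B5->S, B3->T, B6->F, B8->S, B7->T; outcomes B1=F, B2=S, B3=T, B4=E, B5=S, B6=F, B7=T, B8=S
union over the pool: B1=T, B1=F, B2=S, B2=E, B3=T, B3=F, B4=S, B4=E, B5=S, B5=E, B6=T, B6=F, B7=T, B8=S
uncovered (4 of 18): B7=F, B8=E, B9=T, B9=F

Answer: B7=F, B8=E, B9=T, B9=F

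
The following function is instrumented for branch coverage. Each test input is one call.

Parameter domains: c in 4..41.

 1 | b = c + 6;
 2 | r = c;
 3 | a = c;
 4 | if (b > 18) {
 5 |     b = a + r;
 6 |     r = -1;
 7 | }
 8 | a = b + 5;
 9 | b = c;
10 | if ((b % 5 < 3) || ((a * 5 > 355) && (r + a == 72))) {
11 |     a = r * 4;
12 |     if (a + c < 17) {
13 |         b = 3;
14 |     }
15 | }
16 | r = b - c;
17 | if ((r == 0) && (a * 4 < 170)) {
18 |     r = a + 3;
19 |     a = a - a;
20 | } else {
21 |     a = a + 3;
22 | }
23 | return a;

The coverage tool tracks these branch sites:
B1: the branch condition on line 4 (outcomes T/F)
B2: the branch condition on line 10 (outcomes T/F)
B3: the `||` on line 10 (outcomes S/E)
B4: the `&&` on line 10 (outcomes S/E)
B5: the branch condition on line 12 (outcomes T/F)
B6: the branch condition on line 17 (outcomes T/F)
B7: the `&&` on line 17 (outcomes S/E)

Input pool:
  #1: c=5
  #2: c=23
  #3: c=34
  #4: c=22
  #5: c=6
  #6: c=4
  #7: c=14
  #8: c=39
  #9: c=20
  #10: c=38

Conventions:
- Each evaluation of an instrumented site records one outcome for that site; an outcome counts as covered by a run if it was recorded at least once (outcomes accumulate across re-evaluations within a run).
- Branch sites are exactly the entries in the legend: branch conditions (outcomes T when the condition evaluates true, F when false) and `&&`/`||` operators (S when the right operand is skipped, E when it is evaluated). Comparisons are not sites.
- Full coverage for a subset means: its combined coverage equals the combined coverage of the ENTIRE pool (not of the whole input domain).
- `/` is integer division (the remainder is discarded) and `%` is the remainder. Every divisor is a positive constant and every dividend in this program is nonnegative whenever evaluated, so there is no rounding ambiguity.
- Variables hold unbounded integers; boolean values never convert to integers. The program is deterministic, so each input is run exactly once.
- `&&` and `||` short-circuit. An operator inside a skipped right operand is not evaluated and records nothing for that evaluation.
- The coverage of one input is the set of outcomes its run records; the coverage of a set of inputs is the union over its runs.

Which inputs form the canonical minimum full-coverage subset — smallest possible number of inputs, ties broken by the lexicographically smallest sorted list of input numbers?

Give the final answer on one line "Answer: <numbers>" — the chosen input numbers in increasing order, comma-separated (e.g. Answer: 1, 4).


test 1 (c=5) fires B1->F, B3->S, B2->T, B5->F, B7->E, B6->T; hits B1=F, B2=T, B3=S, B5=F, B6=T, B7=E
test 2 (c=23) fires B1->T, B3->E, B4->S, B2->F, B7->E, B6->F; hits B1=T, B2=F, B3=E, B4=S, B6=F, B7=E
test 3 (c=34) fires B1->T, B3->E, B4->E, B2->T, B5->F, B7->E, B6->T; hits B1=T, B2=T, B3=E, B4=E, B5=F, B6=T, B7=E
test 4 (c=22) fires B1->T, B3->S, B2->T, B5->F, B7->E, B6->T; hits B1=T, B2=T, B3=S, B5=F, B6=T, B7=E
test 5 (c=6) fires B1->F, B3->S, B2->T, B5->F, B7->E, B6->T; hits B1=F, B2=T, B3=S, B5=F, B6=T, B7=E
test 6 (c=4) fires B1->F, B3->E, B4->S, B2->F, B7->E, B6->T; hits B1=F, B2=F, B3=E, B4=S, B6=T, B7=E
test 7 (c=14) fires B1->T, B3->E, B4->S, B2->F, B7->E, B6->T; hits B1=T, B2=F, B3=E, B4=S, B6=T, B7=E
test 8 (c=39) fires B1->T, B3->E, B4->E, B2->F, B7->E, B6->F; hits B1=T, B2=F, B3=E, B4=E, B6=F, B7=E
test 9 (c=20) fires B1->T, B3->S, B2->T, B5->T, B7->S, B6->F; hits B1=T, B2=T, B3=S, B5=T, B6=F, B7=S
test 10 (c=38) fires B1->T, B3->E, B4->E, B2->F, B7->E, B6->F; hits B1=T, B2=F, B3=E, B4=E, B6=F, B7=E
together the pool reaches 14 outcomes: B1=T, B1=F, B2=T, B2=F, B3=S, B3=E, B4=S, B4=E, B5=T, B5=F, B6=T, B6=F, B7=S, B7=E
every size-1 subset falls short of the 14 outcomes (best: 7/14)
every size-2 subset falls short of the 14 outcomes (best: 12/14)
inputs {3, 6, 9} (size 3) cover everything; no size-3 subset with a lexicographically smaller index list covers all 14
Answer: 3, 6, 9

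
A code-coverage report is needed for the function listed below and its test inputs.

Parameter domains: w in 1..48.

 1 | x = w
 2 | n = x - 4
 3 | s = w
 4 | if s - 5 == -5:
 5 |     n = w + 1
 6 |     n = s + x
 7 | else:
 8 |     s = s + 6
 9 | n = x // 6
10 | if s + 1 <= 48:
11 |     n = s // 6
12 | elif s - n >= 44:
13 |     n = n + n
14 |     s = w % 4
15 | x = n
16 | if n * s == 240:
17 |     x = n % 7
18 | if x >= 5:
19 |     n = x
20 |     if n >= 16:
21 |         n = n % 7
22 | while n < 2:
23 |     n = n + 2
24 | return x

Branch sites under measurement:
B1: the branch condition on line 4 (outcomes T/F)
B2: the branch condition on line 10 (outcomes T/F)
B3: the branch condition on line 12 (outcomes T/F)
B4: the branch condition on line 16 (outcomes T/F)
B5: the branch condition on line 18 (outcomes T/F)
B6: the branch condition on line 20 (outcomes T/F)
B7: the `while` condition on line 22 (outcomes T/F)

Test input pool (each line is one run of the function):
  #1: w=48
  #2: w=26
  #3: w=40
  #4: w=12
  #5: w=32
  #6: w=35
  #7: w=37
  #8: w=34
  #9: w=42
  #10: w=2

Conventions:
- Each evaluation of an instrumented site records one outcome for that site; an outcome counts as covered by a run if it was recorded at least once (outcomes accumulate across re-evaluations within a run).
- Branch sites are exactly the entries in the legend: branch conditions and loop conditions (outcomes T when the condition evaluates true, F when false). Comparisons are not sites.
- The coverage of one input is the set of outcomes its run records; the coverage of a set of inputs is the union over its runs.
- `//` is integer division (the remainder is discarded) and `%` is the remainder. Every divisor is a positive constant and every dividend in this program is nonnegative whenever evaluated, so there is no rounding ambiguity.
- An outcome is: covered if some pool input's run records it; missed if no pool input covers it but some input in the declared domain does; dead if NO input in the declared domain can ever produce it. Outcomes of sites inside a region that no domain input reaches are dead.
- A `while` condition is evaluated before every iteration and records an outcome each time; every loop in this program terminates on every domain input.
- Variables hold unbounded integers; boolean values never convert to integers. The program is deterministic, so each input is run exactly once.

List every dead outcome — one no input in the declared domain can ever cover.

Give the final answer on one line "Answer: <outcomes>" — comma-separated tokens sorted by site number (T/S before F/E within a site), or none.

sweeping the full domain (48 inputs) for each outcome:
  B1=T: never recorded by any domain input -> dead
  reachable outcomes have witnesses, e.g. B1=F (e.g. w=1), B2=T (e.g. w=1), B2=F (e.g. w=42), B3=T (e.g. w=45)

Answer: B1=T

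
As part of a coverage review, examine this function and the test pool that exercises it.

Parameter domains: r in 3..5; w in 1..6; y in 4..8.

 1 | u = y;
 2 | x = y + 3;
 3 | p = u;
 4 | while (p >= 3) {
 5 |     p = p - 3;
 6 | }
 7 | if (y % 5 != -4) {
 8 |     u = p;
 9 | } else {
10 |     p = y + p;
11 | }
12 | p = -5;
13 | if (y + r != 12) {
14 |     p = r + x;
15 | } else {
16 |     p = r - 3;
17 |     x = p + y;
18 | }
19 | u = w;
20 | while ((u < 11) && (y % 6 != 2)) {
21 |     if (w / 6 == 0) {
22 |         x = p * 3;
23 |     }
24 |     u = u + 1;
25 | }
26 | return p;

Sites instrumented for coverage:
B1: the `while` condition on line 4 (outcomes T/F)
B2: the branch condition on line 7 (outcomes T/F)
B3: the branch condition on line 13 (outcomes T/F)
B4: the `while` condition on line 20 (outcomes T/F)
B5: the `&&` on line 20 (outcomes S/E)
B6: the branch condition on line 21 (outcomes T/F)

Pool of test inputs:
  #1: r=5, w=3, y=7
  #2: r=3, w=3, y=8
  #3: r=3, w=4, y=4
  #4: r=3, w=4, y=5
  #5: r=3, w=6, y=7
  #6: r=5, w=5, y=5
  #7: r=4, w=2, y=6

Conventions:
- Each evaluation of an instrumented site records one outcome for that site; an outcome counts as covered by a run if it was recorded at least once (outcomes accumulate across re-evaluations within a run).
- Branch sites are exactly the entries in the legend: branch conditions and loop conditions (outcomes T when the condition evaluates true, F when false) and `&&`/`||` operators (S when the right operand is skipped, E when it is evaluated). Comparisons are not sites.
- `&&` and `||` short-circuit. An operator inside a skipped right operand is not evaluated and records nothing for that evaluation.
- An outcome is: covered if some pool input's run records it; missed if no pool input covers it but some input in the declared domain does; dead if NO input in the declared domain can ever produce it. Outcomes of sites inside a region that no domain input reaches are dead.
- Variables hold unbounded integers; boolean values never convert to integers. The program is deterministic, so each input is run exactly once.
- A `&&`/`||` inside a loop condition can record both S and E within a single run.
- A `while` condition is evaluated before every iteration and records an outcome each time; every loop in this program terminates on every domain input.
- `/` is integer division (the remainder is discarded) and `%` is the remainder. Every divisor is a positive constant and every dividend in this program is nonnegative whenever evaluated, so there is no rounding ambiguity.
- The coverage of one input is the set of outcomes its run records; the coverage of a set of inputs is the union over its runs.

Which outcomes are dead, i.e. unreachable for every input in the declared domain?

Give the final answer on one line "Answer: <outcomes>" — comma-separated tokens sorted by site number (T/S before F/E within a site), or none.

sweeping the full domain (90 inputs) for each outcome:
  B2=F: never recorded by any domain input -> dead
  reachable outcomes have witnesses, e.g. B1=T (e.g. r=3, w=1, y=4), B1=F (e.g. r=3, w=1, y=4), B2=T (e.g. r=3, w=1, y=4), B3=T (e.g. r=3, w=1, y=4)

Answer: B2=F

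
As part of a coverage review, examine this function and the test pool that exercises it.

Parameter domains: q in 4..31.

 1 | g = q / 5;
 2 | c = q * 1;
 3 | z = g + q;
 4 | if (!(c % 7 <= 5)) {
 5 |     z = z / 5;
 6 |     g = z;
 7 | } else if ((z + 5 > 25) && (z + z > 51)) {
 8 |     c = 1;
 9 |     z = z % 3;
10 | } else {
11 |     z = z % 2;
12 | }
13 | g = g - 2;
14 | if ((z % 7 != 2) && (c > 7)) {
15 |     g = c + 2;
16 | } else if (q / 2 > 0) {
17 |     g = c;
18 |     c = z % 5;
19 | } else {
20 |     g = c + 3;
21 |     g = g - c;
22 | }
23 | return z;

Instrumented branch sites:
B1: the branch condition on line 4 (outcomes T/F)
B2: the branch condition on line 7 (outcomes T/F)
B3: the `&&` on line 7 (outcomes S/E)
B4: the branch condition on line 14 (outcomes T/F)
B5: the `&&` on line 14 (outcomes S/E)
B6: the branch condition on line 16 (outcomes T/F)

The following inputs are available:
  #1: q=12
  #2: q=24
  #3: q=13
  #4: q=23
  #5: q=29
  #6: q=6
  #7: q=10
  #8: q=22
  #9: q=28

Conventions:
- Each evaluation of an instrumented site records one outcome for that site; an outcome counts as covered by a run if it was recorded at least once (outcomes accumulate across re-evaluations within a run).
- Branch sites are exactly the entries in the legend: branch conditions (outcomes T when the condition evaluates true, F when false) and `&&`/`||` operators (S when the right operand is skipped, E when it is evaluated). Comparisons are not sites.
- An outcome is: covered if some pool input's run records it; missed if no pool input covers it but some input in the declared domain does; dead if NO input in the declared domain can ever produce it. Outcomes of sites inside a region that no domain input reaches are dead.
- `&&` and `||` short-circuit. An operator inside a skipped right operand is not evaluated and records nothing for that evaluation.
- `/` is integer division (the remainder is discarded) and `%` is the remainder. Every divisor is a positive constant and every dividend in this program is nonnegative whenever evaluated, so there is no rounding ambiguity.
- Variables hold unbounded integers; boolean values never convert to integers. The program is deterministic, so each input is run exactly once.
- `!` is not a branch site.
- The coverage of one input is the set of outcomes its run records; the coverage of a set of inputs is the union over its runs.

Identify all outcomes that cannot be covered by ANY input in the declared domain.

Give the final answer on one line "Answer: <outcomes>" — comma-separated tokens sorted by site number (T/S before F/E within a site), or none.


sweeping the full domain (28 inputs) for each outcome:
  B6=F: never recorded by any domain input -> dead
  reachable outcomes have witnesses, e.g. B1=T (e.g. q=6), B1=F (e.g. q=4), B2=T (e.g. q=22), B2=F (e.g. q=4)
Answer: B6=F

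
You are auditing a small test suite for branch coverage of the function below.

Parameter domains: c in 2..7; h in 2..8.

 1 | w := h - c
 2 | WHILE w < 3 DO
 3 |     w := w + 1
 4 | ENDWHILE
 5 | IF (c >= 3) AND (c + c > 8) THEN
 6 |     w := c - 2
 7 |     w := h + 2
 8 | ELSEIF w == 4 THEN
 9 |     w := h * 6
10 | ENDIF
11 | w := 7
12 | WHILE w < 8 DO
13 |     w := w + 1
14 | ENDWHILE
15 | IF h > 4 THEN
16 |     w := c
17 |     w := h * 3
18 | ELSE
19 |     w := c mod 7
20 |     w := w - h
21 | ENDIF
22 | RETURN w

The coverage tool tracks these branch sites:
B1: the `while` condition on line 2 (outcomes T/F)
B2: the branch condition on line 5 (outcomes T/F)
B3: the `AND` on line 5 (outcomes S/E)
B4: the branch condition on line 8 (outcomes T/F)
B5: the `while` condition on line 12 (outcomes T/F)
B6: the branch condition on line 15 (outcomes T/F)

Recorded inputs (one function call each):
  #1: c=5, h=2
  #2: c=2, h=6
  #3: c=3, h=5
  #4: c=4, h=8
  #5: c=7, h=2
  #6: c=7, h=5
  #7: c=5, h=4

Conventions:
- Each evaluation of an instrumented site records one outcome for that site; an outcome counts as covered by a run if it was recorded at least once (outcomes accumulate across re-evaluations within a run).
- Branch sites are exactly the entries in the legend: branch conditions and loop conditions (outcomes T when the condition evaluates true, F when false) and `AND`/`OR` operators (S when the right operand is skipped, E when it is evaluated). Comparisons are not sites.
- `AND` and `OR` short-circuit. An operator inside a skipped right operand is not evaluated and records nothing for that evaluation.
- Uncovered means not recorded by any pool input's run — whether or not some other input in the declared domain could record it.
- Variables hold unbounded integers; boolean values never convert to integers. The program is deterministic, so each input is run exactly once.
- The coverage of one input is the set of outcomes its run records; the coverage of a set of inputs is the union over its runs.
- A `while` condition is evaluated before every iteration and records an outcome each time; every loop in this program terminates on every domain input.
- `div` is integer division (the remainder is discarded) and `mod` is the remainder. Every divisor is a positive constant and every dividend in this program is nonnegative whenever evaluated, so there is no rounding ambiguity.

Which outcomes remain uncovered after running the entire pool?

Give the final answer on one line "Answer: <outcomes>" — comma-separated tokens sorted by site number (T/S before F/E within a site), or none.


input #1, c=5, h=2: events B1->T, B1->T, B1->T, B1->T, B1->T, B1->T, B1->F, B3->E, B2->T, B5->T, B5->F, B6->F; outcomes B1=T, B1=F, B2=T, B3=E, B5=T, B5=F, B6=F
input #2, c=2, h=6: events B1->F, B3->S, B2->F, B4->T, B5->T, B5->F, B6->T; outcomes B1=F, B2=F, B3=S, B4=T, B5=T, B5=F, B6=T
input #3, c=3, h=5: events B1->T, B1->F, B3->E, B2->F, B4->F, B5->T, B5->F, B6->T; outcomes B1=T, B1=F, B2=F, B3=E, B4=F, B5=T, B5=F, B6=T
input #4, c=4, h=8: events B1->F, B3->E, B2->F, B4->T, B5->T, B5->F, B6->T; outcomes B1=F, B2=F, B3=E, B4=T, B5=T, B5=F, B6=T
input #5, c=7, h=2: events B1->T, B1->T, B1->T, B1->T, B1->T, B1->T, B1->T, B1->T, B1->F, B3->E, B2->T, B5->T, B5->F, B6->F; outcomes B1=T, B1=F, B2=T, B3=E, B5=T, B5=F, B6=F
input #6, c=7, h=5: events B1->T, B1->T, B1->T, B1->T, B1->T, B1->F, B3->E, B2->T, B5->T, B5->F, B6->T; outcomes B1=T, B1=F, B2=T, B3=E, B5=T, B5=F, B6=T
input #7, c=5, h=4: events B1->T, B1->T, B1->T, B1->T, B1->F, B3->E, B2->T, B5->T, B5->F, B6->F; outcomes B1=T, B1=F, B2=T, B3=E, B5=T, B5=F, B6=F
union over the pool: B1=T, B1=F, B2=T, B2=F, B3=S, B3=E, B4=T, B4=F, B5=T, B5=F, B6=T, B6=F
uncovered (0 of 12): none
Answer: none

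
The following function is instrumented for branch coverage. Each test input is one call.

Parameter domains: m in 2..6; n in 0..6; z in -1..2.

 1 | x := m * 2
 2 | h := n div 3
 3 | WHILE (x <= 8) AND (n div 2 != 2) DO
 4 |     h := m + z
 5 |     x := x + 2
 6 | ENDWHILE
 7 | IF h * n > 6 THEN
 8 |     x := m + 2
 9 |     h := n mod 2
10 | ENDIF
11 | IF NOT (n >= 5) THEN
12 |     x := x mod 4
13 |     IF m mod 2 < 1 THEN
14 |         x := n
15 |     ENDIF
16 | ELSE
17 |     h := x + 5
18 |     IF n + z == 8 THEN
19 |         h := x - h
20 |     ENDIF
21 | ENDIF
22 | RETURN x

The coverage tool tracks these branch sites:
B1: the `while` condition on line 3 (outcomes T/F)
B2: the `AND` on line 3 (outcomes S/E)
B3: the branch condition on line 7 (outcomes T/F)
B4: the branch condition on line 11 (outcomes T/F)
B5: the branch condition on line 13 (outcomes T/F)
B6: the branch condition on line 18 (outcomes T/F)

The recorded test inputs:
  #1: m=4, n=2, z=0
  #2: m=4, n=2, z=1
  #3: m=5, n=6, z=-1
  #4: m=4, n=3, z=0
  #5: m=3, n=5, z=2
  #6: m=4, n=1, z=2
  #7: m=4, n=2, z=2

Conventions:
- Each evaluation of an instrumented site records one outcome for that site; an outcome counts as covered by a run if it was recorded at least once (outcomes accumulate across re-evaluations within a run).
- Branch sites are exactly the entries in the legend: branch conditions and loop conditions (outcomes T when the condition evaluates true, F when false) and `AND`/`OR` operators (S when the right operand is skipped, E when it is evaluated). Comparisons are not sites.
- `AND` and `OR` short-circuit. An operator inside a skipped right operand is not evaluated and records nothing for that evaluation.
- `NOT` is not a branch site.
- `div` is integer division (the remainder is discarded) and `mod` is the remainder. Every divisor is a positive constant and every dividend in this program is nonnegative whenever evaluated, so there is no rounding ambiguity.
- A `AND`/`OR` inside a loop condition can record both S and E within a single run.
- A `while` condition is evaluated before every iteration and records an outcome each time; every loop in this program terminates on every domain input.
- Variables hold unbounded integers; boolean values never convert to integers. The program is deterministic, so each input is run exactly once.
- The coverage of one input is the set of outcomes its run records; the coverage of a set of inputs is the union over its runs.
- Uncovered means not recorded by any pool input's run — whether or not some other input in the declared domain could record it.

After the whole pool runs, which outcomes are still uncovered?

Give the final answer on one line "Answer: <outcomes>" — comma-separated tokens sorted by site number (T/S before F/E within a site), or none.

input #1, m=4, n=2, z=0: outcomes B1=T, B1=F, B2=S, B2=E, B3=T, B4=T, B5=T
input #2, m=4, n=2, z=1: outcomes B1=T, B1=F, B2=S, B2=E, B3=T, B4=T, B5=T
input #3, m=5, n=6, z=-1: outcomes B1=F, B2=S, B3=T, B4=F, B6=F
input #4, m=4, n=3, z=0: outcomes B1=T, B1=F, B2=S, B2=E, B3=T, B4=T, B5=T
input #5, m=3, n=5, z=2: outcomes B1=F, B2=E, B3=F, B4=F, B6=F
input #6, m=4, n=1, z=2: outcomes B1=T, B1=F, B2=S, B2=E, B3=F, B4=T, B5=T
input #7, m=4, n=2, z=2: outcomes B1=T, B1=F, B2=S, B2=E, B3=T, B4=T, B5=T
union over the pool: B1=T, B1=F, B2=S, B2=E, B3=T, B3=F, B4=T, B4=F, B5=T, B6=F
uncovered (2 of 12): B5=F, B6=T

Answer: B5=F, B6=T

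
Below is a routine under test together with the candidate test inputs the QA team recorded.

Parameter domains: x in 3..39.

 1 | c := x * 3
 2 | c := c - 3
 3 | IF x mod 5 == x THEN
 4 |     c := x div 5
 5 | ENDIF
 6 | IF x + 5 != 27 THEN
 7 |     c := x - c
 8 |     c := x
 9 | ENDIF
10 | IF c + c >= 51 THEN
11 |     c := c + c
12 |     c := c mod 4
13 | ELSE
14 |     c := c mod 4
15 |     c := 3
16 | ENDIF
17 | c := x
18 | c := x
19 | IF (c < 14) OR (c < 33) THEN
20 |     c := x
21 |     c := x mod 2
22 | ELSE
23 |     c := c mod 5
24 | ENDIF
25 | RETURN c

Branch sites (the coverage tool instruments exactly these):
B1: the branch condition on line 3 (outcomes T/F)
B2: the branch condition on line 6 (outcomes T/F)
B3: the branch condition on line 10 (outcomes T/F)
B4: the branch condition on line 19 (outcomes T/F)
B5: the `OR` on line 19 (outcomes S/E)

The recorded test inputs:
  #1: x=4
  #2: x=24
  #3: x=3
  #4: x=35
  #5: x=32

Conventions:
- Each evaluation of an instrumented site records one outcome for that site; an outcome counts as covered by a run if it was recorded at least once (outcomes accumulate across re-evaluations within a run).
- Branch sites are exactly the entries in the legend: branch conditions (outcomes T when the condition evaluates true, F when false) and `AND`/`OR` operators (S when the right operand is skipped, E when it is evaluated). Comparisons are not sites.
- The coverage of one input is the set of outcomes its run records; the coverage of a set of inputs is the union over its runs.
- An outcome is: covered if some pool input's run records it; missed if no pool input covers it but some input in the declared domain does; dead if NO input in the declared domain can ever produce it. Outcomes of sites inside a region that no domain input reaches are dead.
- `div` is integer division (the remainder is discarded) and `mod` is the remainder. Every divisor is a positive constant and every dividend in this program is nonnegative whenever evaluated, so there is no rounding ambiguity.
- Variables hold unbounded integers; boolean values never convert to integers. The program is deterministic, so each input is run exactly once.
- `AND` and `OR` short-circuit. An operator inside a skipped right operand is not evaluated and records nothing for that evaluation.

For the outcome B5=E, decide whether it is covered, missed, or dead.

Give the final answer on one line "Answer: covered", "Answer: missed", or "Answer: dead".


B5=E is recorded by pool input(s) 2, 4, 5 -> covered
Answer: covered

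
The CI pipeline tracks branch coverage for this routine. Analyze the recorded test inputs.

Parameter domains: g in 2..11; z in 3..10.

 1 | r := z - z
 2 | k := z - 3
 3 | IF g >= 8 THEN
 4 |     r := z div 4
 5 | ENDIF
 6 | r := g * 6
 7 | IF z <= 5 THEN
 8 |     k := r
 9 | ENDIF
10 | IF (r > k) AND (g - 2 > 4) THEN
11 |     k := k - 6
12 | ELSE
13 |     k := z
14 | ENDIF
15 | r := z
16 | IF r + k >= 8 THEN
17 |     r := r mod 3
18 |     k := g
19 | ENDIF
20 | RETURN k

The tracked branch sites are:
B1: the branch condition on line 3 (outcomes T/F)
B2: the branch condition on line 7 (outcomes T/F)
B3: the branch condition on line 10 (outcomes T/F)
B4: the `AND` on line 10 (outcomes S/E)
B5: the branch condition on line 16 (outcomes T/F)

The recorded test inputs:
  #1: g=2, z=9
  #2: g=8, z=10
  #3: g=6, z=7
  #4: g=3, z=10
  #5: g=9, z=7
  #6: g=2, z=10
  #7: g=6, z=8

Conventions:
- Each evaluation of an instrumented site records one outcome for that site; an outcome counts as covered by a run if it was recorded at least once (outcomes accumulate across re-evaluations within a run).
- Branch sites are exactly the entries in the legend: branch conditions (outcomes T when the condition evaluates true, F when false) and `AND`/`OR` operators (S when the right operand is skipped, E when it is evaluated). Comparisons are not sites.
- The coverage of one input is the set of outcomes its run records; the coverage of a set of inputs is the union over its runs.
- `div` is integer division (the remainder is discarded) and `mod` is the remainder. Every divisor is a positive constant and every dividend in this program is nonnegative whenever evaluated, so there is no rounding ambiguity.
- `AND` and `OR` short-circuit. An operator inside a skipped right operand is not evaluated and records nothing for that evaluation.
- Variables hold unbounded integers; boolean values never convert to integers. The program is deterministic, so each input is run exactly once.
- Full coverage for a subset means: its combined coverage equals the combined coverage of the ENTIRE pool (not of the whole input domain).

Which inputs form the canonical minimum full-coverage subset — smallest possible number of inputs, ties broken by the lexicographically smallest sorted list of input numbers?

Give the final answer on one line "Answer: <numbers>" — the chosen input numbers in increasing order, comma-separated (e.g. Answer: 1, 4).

test 1 (g=2, z=9) fires B1->F, B2->F, B4->E, B3->F, B5->T; hits B1=F, B2=F, B3=F, B4=E, B5=T
test 2 (g=8, z=10) fires B1->T, B2->F, B4->E, B3->T, B5->T; hits B1=T, B2=F, B3=T, B4=E, B5=T
test 3 (g=6, z=7) fires B1->F, B2->F, B4->E, B3->F, B5->T; hits B1=F, B2=F, B3=F, B4=E, B5=T
test 4 (g=3, z=10) fires B1->F, B2->F, B4->E, B3->F, B5->T; hits B1=F, B2=F, B3=F, B4=E, B5=T
test 5 (g=9, z=7) fires B1->T, B2->F, B4->E, B3->T, B5->F; hits B1=T, B2=F, B3=T, B4=E, B5=F
test 6 (g=2, z=10) fires B1->F, B2->F, B4->E, B3->F, B5->T; hits B1=F, B2=F, B3=F, B4=E, B5=T
test 7 (g=6, z=8) fires B1->F, B2->F, B4->E, B3->F, B5->T; hits B1=F, B2=F, B3=F, B4=E, B5=T
the full pool covers 8 outcomes: B1=T, B1=F, B2=F, B3=T, B3=F, B4=E, B5=T, B5=F
no size-1 subset reaches all 8 outcomes (best union: 5/8)
at size 2, {1, 5} reaches all 8 outcomes; every lexicographically earlier size-2 subset fails

Answer: 1, 5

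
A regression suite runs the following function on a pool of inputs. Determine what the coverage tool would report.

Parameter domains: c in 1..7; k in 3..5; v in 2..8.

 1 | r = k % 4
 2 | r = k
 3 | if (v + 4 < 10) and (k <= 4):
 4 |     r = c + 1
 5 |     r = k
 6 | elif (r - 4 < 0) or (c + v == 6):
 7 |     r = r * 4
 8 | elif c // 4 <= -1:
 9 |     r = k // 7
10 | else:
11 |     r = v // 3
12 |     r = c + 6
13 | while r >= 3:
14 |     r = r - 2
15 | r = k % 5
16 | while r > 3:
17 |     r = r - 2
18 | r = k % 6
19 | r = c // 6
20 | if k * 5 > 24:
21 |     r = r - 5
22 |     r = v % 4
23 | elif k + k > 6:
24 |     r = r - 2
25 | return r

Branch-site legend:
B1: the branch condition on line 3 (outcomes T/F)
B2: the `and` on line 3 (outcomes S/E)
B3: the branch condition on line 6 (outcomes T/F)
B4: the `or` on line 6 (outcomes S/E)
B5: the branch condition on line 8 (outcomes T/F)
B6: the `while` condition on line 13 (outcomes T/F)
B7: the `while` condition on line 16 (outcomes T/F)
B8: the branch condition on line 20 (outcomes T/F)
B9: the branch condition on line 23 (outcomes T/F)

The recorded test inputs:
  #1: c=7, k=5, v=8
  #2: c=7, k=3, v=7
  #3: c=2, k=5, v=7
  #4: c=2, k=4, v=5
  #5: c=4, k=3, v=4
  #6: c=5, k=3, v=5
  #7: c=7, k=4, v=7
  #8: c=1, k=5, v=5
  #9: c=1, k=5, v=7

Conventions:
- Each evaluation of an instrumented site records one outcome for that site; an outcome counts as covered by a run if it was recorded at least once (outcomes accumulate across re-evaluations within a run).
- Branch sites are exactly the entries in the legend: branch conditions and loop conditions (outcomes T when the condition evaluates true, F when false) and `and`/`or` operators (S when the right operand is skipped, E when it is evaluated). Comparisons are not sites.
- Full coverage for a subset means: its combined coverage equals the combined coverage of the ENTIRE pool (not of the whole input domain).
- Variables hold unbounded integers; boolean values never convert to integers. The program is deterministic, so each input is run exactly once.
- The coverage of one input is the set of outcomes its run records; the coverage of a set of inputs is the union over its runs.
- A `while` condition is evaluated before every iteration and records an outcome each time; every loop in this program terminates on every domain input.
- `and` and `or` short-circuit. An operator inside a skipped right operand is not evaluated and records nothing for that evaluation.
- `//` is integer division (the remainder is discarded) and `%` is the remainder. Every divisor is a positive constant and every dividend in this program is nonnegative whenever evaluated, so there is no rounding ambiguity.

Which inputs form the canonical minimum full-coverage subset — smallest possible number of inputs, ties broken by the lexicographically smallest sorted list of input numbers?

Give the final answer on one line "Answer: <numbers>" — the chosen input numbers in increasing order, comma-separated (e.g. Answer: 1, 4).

test 1 (c=7, k=5, v=8) hits B1=F, B2=S, B3=F, B4=E, B5=F, B6=T, B6=F, B7=F, B8=T
test 2 (c=7, k=3, v=7) hits B1=F, B2=S, B3=T, B4=S, B6=T, B6=F, B7=F, B8=F, B9=F
test 3 (c=2, k=5, v=7) hits B1=F, B2=S, B3=F, B4=E, B5=F, B6=T, B6=F, B7=F, B8=T
test 4 (c=2, k=4, v=5) hits B1=T, B2=E, B6=T, B6=F, B7=T, B7=F, B8=F, B9=T
test 5 (c=4, k=3, v=4) hits B1=T, B2=E, B6=T, B6=F, B7=F, B8=F, B9=F
test 6 (c=5, k=3, v=5) hits B1=T, B2=E, B6=T, B6=F, B7=F, B8=F, B9=F
test 7 (c=7, k=4, v=7) hits B1=F, B2=S, B3=F, B4=E, B5=F, B6=T, B6=F, B7=T, B7=F, B8=F, B9=T
test 8 (c=1, k=5, v=5) hits B1=F, B2=E, B3=T, B4=E, B6=T, B6=F, B7=F, B8=T
test 9 (c=1, k=5, v=7) hits B1=F, B2=S, B3=F, B4=E, B5=F, B6=T, B6=F, B7=F, B8=T
pool-wide coverage (17 outcomes): B1=T, B1=F, B2=S, B2=E, B3=T, B3=F, B4=S, B4=E, B5=F, B6=T, B6=F, B7=T, B7=F, B8=T, B8=F, B9=T, B9=F
every size-1 subset falls short of the 17 outcomes (best: 11/17)
every size-2 subset falls short of the 17 outcomes (best: 14/17)
inputs {1, 2, 4} (size 3) cover everything; no size-3 subset with a lexicographically smaller index list covers all 17

Answer: 1, 2, 4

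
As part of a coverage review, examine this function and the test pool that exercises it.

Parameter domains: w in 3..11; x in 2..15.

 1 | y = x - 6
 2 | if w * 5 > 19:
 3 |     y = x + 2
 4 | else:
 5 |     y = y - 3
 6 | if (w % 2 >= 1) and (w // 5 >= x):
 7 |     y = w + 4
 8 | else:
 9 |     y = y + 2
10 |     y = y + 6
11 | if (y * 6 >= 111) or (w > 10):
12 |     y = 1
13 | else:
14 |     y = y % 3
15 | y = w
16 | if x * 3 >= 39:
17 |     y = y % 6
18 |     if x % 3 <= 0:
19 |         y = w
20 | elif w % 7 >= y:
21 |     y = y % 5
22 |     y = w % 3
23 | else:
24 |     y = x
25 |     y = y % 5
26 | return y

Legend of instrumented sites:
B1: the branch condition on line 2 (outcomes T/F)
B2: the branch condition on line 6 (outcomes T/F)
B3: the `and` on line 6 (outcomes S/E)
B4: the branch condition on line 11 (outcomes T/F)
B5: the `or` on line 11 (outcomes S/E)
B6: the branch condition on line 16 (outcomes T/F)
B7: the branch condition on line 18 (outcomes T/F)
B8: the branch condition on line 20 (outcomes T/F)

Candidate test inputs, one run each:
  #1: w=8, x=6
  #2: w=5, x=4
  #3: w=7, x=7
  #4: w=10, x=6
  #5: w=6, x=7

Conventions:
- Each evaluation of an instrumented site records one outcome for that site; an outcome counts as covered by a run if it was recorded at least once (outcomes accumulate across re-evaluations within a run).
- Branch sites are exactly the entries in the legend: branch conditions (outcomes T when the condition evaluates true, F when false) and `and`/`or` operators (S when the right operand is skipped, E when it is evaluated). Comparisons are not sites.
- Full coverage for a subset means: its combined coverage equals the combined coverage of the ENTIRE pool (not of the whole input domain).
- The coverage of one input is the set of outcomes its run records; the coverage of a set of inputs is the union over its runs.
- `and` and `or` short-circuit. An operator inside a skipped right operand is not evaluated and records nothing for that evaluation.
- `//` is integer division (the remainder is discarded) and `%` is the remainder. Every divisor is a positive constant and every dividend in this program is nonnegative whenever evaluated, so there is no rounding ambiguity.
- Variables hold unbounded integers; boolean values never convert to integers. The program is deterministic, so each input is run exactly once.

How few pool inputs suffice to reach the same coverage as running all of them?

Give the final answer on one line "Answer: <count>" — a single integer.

run #1 (w=8, x=6) records B1=T, B2=F, B3=S, B4=F, B5=E, B6=F, B8=F
run #2 (w=5, x=4) records B1=T, B2=F, B3=E, B4=F, B5=E, B6=F, B8=T
run #3 (w=7, x=7) records B1=T, B2=F, B3=E, B4=F, B5=E, B6=F, B8=F
run #4 (w=10, x=6) records B1=T, B2=F, B3=S, B4=F, B5=E, B6=F, B8=F
run #5 (w=6, x=7) records B1=T, B2=F, B3=S, B4=F, B5=E, B6=F, B8=T
together the pool reaches 9 outcomes: B1=T, B2=F, B3=S, B3=E, B4=F, B5=E, B6=F, B8=T, B8=F
checked all size-1 subsets: none covers 9 outcomes (max 7/9)
at size 2, {1, 2} reaches all 9 outcomes; every lexicographically earlier size-2 subset fails

Answer: 2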